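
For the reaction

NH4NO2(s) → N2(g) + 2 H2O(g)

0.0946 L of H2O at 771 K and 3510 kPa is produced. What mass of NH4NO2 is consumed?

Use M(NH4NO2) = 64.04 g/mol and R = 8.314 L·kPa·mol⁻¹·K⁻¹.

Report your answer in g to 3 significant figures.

1.66 g

n(H2O) = PV/RT = (3510 × 0.0946) / (8.314 × 771) = 0.05180 mol
n(NH4NO2) = (1/2) × 0.05180 = 0.02590 mol
m(NH4NO2) = 0.02590 × 64.04 = 1.659 g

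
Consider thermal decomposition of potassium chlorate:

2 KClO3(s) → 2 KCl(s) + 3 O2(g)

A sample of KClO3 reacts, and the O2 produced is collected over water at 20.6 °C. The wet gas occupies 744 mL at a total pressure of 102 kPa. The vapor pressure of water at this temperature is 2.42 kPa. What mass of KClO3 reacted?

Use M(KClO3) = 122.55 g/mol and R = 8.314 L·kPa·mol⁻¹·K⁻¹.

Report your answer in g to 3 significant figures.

2.48 g

P(O2) = 102 − 2.42 = 99.58 kPa
n(O2) = PV/RT = (99.58 × 0.7440) / (8.314 × 293.75) = 0.03034 mol
n(KClO3) = (2/3) × 0.03034 = 0.02023 mol
m(KClO3) = 0.02023 × 122.55 = 2.479 g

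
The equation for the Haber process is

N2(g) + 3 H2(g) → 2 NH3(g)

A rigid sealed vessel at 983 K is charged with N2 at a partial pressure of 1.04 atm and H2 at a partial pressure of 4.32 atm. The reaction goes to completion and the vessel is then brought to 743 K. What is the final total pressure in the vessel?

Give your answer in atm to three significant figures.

2.48 atm

With V and T fixed, P_i ∝ n_i, so the mole ratios apply directly to partial pressures at 983 K.
P(H2) required for 1.04 atm of N2 = (3/1) × 1.04 = 3.120 atm; available 4.32 atm, so N2 is limiting.
P(H2) remaining = 4.32 − (3/1) × 1.04 = 1.200 atm
P(gaseous products) = (2)/1 × 1.04 = 2.080 atm
P_total at 983 K = 1.200 + 2.080 = 3.280 atm
Scaling to 743 K: P = 3.280 × 743/983 = 2.479 atm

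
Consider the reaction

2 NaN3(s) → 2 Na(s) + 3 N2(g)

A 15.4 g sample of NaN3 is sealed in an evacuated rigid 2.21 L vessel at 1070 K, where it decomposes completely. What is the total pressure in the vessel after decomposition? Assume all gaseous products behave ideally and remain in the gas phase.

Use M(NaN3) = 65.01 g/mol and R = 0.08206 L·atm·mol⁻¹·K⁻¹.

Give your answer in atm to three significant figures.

n(NaN3) = 15.4 / 65.01 = 0.2369 mol
n(gas produced) = (3/2) × 0.2369 = 0.3553 mol
P = nRT/V = 0.3553 × 0.08206 × 1070 / 2.21 = 14.12 atm

14.1 atm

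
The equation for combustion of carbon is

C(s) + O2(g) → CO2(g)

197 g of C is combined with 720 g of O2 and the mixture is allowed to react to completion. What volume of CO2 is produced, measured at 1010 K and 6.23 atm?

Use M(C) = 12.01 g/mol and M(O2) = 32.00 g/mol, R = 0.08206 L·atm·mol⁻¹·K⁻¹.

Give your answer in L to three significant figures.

218 L

n(C) = 197 / 12.01 = 16.40 mol
n(O2) = 720 / 32.00 = 22.50 mol
For 16.40 mol C, stoichiometry requires (1/1) × 16.40 = 16.40 mol O2; 22.50 mol is available, so C is limiting.
n(CO2) = (1/1) × 16.40 = 16.40 mol
V(CO2) = nRT/P = 16.40 × 0.08206 × 1010 / 6.23 = 218.2 L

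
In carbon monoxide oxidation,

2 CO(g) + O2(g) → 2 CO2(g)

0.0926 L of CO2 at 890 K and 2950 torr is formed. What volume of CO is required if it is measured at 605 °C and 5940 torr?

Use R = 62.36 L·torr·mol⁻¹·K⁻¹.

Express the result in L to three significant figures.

0.0454 L

n(CO2) = PV/RT = (2950 × 0.0926) / (62.36 × 890) = 0.004922 mol
n(CO) = (2/2) × 0.004922 = 0.004922 mol
V = nRT/P = 0.004922 × 62.36 × 878.15 / 5940 = 0.04538 L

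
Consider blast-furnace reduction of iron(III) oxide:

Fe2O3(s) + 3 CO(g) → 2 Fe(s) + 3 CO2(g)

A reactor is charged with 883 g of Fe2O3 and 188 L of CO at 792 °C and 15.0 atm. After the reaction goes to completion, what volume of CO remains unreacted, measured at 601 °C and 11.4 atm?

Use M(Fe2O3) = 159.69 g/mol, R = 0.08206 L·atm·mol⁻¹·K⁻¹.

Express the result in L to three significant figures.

98.6 L

n(Fe2O3) = 883 / 159.69 = 5.529 mol
n(CO) = PV/RT = (15.0 × 188) / (0.08206 × 1065.15) = 32.26 mol
For 5.529 mol Fe2O3, stoichiometry requires (3/1) × 5.529 = 16.59 mol CO; 32.26 mol is available, so Fe2O3 is limiting.
n(CO) consumed = (3/1) × 5.529 = 16.59 mol; remaining = 32.26 − 16.59 = 15.67 mol
V(CO) = nRT/P = 15.67 × 0.08206 × 874.15 / 11.4 = 98.60 L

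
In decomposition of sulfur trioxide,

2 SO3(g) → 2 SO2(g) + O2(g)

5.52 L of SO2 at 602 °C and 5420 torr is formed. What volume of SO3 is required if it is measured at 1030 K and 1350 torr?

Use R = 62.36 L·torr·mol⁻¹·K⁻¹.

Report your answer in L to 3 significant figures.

26.1 L

n(SO2) = PV/RT = (5420 × 5.52) / (62.36 × 875.15) = 0.5482 mol
n(SO3) = (2/2) × 0.5482 = 0.5482 mol
V = nRT/P = 0.5482 × 62.36 × 1030 / 1350 = 26.08 L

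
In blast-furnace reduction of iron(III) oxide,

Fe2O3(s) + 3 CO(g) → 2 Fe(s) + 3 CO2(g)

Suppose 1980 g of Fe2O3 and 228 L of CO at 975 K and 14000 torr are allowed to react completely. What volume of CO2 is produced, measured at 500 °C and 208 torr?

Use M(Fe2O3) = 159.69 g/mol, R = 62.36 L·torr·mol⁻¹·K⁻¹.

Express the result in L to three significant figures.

8620 L

n(Fe2O3) = 1980 / 159.69 = 12.40 mol
n(CO) = PV/RT = (14000 × 228) / (62.36 × 975) = 52.50 mol
For 12.40 mol Fe2O3, stoichiometry requires (3/1) × 12.40 = 37.20 mol CO; 52.50 mol is available, so Fe2O3 is limiting.
n(CO2) = (3/1) × 12.40 = 37.20 mol
V(CO2) = nRT/P = 37.20 × 62.36 × 773.15 / 208 = 8623 L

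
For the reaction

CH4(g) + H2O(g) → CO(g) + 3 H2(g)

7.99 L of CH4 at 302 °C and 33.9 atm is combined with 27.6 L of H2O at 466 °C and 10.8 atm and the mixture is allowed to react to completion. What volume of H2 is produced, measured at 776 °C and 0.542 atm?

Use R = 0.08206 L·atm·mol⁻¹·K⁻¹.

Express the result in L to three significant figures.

2340 L

n(CH4) = PV/RT = (33.9 × 7.99) / (0.08206 × 575.15) = 5.739 mol
n(H2O) = PV/RT = (10.8 × 27.6) / (0.08206 × 739.15) = 4.914 mol
For 5.739 mol CH4, stoichiometry requires (1/1) × 5.739 = 5.739 mol H2O; 4.914 mol is available, so H2O is limiting.
n(H2) = (3/1) × 4.914 = 14.74 mol
V(H2) = nRT/P = 14.74 × 0.08206 × 1049.15 / 0.542 = 2341 L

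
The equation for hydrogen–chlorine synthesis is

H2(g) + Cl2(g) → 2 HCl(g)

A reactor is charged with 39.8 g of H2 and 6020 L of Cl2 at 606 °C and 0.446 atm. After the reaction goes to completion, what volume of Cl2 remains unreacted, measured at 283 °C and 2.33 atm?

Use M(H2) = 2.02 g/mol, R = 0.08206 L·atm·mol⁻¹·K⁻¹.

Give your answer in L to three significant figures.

343 L

n(H2) = 39.8 / 2.02 = 19.70 mol
n(Cl2) = PV/RT = (0.446 × 6020) / (0.08206 × 879.15) = 37.22 mol
For 19.70 mol H2, stoichiometry requires (1/1) × 19.70 = 19.70 mol Cl2; 37.22 mol is available, so H2 is limiting.
n(Cl2) consumed = (1/1) × 19.70 = 19.70 mol; remaining = 37.22 − 19.70 = 17.52 mol
V(Cl2) = nRT/P = 17.52 × 0.08206 × 556.15 / 2.33 = 343.2 L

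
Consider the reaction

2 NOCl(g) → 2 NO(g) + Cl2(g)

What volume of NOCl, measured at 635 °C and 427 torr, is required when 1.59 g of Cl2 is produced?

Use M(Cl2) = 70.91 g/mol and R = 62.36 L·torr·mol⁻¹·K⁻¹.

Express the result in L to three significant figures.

5.95 L

n(Cl2) = 1.590 / 70.91 = 0.02242 mol
n(NOCl) = (2/1) × 0.02242 = 0.04484 mol
V = nRT/P = 0.04484 × 62.36 × 908.15 / 427 = 5.947 L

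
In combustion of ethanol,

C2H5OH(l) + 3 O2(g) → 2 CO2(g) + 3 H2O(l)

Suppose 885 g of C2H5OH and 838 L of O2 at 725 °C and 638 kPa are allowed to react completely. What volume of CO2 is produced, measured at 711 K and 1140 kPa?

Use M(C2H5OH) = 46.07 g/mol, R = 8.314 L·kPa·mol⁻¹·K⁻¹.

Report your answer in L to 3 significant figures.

199 L

n(C2H5OH) = 885 / 46.07 = 19.21 mol
n(O2) = PV/RT = (638 × 838) / (8.314 × 998.15) = 64.43 mol
For 19.21 mol C2H5OH, stoichiometry requires (3/1) × 19.21 = 57.63 mol O2; 64.43 mol is available, so C2H5OH is limiting.
n(CO2) = (2/1) × 19.21 = 38.42 mol
V(CO2) = nRT/P = 38.42 × 8.314 × 711 / 1140 = 199.2 L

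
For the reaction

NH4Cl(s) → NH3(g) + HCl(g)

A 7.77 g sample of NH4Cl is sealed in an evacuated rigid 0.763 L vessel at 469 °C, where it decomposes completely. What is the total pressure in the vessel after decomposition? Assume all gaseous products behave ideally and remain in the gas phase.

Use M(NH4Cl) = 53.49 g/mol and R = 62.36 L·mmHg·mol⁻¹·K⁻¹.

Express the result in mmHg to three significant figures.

17600 mmHg

n(NH4Cl) = 7.77 / 53.49 = 0.1453 mol
n(gas produced) = (2/1) × 0.1453 = 0.2906 mol
P = nRT/V = 0.2906 × 62.36 × 742.15 / 0.763 = 17630 mmHg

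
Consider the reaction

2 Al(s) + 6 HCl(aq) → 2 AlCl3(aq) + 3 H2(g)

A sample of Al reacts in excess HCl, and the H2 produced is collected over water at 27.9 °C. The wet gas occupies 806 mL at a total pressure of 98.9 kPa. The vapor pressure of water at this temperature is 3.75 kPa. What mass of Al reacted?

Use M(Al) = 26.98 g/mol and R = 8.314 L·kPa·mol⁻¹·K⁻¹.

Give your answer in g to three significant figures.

P(H2) = 98.9 − 3.75 = 95.15 kPa
n(H2) = PV/RT = (95.15 × 0.8060) / (8.314 × 301.05) = 0.03064 mol
n(Al) = (2/3) × 0.03064 = 0.02043 mol
m(Al) = 0.02043 × 26.98 = 0.5512 g

0.551 g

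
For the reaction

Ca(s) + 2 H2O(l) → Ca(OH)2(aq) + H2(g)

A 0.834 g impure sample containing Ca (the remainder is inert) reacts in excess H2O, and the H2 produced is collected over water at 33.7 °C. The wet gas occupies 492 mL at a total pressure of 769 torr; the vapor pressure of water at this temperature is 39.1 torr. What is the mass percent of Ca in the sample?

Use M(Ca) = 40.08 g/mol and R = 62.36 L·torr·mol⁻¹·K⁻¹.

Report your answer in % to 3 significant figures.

P(H2) = 769 − 39.1 = 729.9 torr
n(H2) = PV/RT = (729.9 × 0.4920) / (62.36 × 306.85) = 0.01877 mol
n(Ca) = (1/1) × 0.01877 = 0.01877 mol
m(Ca) = 0.01877 × 40.08 = 0.7523 g
%Ca = 0.7523 / 0.834 × 100 = 90.20%

90.2 %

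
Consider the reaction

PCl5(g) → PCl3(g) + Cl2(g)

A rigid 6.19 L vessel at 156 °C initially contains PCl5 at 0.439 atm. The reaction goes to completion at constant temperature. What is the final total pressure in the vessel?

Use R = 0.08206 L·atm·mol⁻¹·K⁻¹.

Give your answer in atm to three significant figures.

0.878 atm

Rigid vessel, constant T ⇒ P scales with total gas moles (1 → 2).
P_final = (2/1) × 0.439 = 0.8780 atm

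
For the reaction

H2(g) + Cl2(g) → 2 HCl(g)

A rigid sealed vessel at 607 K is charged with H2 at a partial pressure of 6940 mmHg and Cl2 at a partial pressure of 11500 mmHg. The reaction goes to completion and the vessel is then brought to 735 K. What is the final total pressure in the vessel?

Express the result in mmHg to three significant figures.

22300 mmHg

Because the vessel is rigid and T is held at 607 K, work the stoichiometry in partial pressures (P_i = n_iRT/V).
P(Cl2) required for 6940 mmHg of H2 = (1/1) × 6940 = 6940 mmHg; available 11500 mmHg, so H2 is limiting.
P(Cl2) remaining = 11500 − (1/1) × 6940 = 4560 mmHg
P(gaseous products) = (2)/1 × 6940 = 13880 mmHg
P_total at 607 K = 4560 + 13880 = 18440 mmHg
Scaling to 735 K: P = 18440 × 735/607 = 22330 mmHg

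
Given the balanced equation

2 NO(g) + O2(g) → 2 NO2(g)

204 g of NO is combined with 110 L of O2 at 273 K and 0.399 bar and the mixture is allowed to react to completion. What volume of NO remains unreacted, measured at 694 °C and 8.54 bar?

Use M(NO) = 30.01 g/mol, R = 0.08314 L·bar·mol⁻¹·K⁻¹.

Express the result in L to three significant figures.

27.6 L

n(NO) = 204 / 30.01 = 6.798 mol
n(O2) = PV/RT = (0.399 × 110) / (0.08314 × 273) = 1.934 mol
For 6.798 mol NO, stoichiometry requires (1/2) × 6.798 = 3.399 mol O2; 1.934 mol is available, so O2 is limiting.
n(NO) consumed = (2/1) × 1.934 = 3.868 mol; remaining = 6.798 − 3.868 = 2.930 mol
V(NO) = nRT/P = 2.930 × 0.08314 × 967.15 / 8.54 = 27.59 L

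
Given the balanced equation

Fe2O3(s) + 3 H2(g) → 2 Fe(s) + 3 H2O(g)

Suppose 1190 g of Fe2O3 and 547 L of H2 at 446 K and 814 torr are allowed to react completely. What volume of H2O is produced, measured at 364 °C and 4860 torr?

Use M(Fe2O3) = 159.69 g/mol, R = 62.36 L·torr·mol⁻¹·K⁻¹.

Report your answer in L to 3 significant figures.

n(Fe2O3) = 1190 / 159.69 = 7.452 mol
n(H2) = PV/RT = (814 × 547) / (62.36 × 446) = 16.01 mol
For 7.452 mol Fe2O3, stoichiometry requires (3/1) × 7.452 = 22.36 mol H2; 16.01 mol is available, so H2 is limiting.
n(H2O) = (3/3) × 16.01 = 16.01 mol
V(H2O) = nRT/P = 16.01 × 62.36 × 637.15 / 4860 = 130.9 L

131 L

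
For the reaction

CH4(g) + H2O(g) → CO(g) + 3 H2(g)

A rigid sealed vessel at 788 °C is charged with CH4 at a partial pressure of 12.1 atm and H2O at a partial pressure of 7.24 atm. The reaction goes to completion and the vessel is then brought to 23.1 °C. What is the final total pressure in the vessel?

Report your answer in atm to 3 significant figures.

At constant V, partial pressures at 788 °C are proportional to moles, so apply stoichiometry directly to pressures.
P(H2O) required for 12.1 atm of CH4 = (1/1) × 12.1 = 12.10 atm; available 7.24 atm, so H2O is limiting.
P(CH4) remaining = 12.1 − (1/1) × 7.24 = 4.860 atm
P(gaseous products) = (1+3)/1 × 7.24 = 28.96 atm
P_total at 788 °C = 4.860 + 28.96 = 33.82 atm
Scaling to 23.1 °C: P = 33.82 × 296.25/1061.15 = 9.442 atm

9.44 atm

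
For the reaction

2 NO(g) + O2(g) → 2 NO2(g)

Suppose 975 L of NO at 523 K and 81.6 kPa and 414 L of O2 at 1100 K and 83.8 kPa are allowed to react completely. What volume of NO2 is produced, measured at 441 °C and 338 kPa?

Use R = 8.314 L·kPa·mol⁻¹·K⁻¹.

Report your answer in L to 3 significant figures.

n(NO) = PV/RT = (81.6 × 975) / (8.314 × 523) = 18.30 mol
n(O2) = PV/RT = (83.8 × 414) / (8.314 × 1100) = 3.794 mol
For 18.30 mol NO, stoichiometry requires (1/2) × 18.30 = 9.150 mol O2; 3.794 mol is available, so O2 is limiting.
n(NO2) = (2/1) × 3.794 = 7.588 mol
V(NO2) = nRT/P = 7.588 × 8.314 × 714.15 / 338 = 133.3 L

133 L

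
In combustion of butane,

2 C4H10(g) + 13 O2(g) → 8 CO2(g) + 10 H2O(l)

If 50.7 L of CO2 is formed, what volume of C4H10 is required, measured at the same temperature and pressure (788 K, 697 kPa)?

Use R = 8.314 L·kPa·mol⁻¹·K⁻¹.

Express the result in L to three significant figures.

12.7 L

At constant T and P, gas volumes are in the mole ratio: V(C4H10) = (2/8) × 50.7 = 12.68 L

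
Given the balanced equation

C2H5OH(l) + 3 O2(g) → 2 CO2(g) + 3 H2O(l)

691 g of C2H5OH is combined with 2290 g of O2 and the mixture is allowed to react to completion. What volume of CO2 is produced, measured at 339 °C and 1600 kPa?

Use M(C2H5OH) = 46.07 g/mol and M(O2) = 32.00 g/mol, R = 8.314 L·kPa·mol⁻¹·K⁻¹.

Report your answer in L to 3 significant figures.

n(C2H5OH) = 691 / 46.07 = 15.00 mol
n(O2) = 2290 / 32.00 = 71.56 mol
For 15.00 mol C2H5OH, stoichiometry requires (3/1) × 15.00 = 45.00 mol O2; 71.56 mol is available, so C2H5OH is limiting.
n(CO2) = (2/1) × 15.00 = 30.00 mol
V(CO2) = nRT/P = 30.00 × 8.314 × 612.15 / 1600 = 95.43 L

95.4 L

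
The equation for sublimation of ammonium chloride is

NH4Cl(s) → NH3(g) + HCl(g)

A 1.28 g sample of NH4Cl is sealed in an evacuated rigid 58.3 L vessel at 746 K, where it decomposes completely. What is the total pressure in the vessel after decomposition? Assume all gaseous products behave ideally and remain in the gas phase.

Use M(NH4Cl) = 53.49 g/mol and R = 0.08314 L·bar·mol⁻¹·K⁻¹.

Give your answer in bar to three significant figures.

n(NH4Cl) = 1.28 / 53.49 = 0.02393 mol
n(gas produced) = (2/1) × 0.02393 = 0.04786 mol
P = nRT/V = 0.04786 × 0.08314 × 746 / 58.3 = 0.05092 bar

0.0509 bar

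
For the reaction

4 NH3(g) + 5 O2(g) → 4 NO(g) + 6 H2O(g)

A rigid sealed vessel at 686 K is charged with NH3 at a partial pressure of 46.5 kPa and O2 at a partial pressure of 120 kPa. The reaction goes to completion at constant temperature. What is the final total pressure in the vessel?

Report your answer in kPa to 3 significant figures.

Because the vessel is rigid and T is held at 686 K, work the stoichiometry in partial pressures (P_i = n_iRT/V).
P(O2) required for 46.5 kPa of NH3 = (5/4) × 46.5 = 58.12 kPa; available 120 kPa, so NH3 is limiting.
P(O2) remaining = 120 − (5/4) × 46.5 = 61.88 kPa
P(gaseous products) = (4+6)/4 × 46.5 = 116.2 kPa
P_total at 686 K = 61.88 + 116.2 = 178.1 kPa

178 kPa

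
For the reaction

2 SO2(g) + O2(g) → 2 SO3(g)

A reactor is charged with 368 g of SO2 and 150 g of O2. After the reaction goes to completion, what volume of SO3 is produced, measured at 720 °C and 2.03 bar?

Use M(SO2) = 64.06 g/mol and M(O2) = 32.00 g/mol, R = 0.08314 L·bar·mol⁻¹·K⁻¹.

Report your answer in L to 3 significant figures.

n(SO2) = 368 / 64.06 = 5.745 mol
n(O2) = 150 / 32.00 = 4.688 mol
For 5.745 mol SO2, stoichiometry requires (1/2) × 5.745 = 2.873 mol O2; 4.688 mol is available, so SO2 is limiting.
n(SO3) = (2/2) × 5.745 = 5.745 mol
V(SO3) = nRT/P = 5.745 × 0.08314 × 993.15 / 2.03 = 233.7 L

234 L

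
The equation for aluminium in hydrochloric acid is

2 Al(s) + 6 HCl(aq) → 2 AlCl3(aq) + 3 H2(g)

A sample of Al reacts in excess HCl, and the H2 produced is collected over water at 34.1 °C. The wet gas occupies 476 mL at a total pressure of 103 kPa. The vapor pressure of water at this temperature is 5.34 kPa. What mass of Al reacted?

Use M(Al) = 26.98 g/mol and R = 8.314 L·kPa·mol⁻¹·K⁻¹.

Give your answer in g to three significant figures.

0.327 g

P(H2) = 103 − 5.34 = 97.66 kPa
n(H2) = PV/RT = (97.66 × 0.4760) / (8.314 × 307.25) = 0.01820 mol
n(Al) = (2/3) × 0.01820 = 0.01213 mol
m(Al) = 0.01213 × 26.98 = 0.3273 g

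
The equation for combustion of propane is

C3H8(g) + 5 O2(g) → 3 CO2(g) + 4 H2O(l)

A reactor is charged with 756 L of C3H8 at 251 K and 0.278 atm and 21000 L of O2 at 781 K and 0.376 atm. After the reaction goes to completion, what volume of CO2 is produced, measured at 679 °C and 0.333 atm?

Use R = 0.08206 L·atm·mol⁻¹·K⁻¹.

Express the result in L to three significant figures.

n(C3H8) = PV/RT = (0.278 × 756) / (0.08206 × 251) = 10.20 mol
n(O2) = PV/RT = (0.376 × 21000) / (0.08206 × 781) = 123.2 mol
For 10.20 mol C3H8, stoichiometry requires (5/1) × 10.20 = 51.00 mol O2; 123.2 mol is available, so C3H8 is limiting.
n(CO2) = (3/1) × 10.20 = 30.60 mol
V(CO2) = nRT/P = 30.60 × 0.08206 × 952.15 / 0.333 = 7180 L

7180 L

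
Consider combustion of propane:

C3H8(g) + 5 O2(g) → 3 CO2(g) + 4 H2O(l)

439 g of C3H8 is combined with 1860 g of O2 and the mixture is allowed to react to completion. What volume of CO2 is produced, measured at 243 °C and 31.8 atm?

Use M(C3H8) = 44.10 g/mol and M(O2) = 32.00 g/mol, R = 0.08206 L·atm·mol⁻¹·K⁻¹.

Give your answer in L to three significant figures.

39.8 L

n(C3H8) = 439 / 44.10 = 9.955 mol
n(O2) = 1860 / 32.00 = 58.12 mol
For 9.955 mol C3H8, stoichiometry requires (5/1) × 9.955 = 49.77 mol O2; 58.12 mol is available, so C3H8 is limiting.
n(CO2) = (3/1) × 9.955 = 29.87 mol
V(CO2) = nRT/P = 29.87 × 0.08206 × 516.15 / 31.8 = 39.78 L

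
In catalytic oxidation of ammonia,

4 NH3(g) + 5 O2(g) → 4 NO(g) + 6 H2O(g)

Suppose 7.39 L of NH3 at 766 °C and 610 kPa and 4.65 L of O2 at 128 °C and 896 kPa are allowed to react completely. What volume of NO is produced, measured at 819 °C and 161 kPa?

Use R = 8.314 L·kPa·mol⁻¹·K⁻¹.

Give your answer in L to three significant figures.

n(NH3) = PV/RT = (610 × 7.39) / (8.314 × 1039.15) = 0.5218 mol
n(O2) = PV/RT = (896 × 4.65) / (8.314 × 401.15) = 1.249 mol
For 0.5218 mol NH3, stoichiometry requires (5/4) × 0.5218 = 0.6522 mol O2; 1.249 mol is available, so NH3 is limiting.
n(NO) = (4/4) × 0.5218 = 0.5218 mol
V(NO) = nRT/P = 0.5218 × 8.314 × 1092.15 / 161 = 29.43 L

29.4 L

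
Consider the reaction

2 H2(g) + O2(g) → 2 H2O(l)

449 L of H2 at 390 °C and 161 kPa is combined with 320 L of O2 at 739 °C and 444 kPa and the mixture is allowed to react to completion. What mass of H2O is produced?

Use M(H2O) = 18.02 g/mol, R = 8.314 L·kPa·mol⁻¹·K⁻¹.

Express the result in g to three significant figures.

236 g

n(H2) = PV/RT = (161 × 449) / (8.314 × 663.15) = 13.11 mol
n(O2) = PV/RT = (444 × 320) / (8.314 × 1012.15) = 16.88 mol
For 13.11 mol H2, stoichiometry requires (1/2) × 13.11 = 6.555 mol O2; 16.88 mol is available, so H2 is limiting.
n(H2O) = (2/2) × 13.11 = 13.11 mol
m(H2O) = 13.11 × 18.02 = 236.2 g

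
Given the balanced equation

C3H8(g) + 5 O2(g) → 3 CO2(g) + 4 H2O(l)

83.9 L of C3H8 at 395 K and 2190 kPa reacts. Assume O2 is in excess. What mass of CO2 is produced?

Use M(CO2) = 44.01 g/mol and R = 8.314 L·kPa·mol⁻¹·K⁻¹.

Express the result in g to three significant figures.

n(C3H8) = PV/RT = (2190 × 83.9) / (8.314 × 395) = 55.95 mol
n(CO2) = (3/1) × 55.95 = 167.9 mol
m(CO2) = 167.9 × 44.01 = 7389 g

7390 g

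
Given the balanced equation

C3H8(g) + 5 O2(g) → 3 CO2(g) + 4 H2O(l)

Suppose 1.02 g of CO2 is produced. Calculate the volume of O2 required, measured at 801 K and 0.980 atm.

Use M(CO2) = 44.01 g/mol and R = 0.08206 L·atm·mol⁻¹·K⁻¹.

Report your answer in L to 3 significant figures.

n(CO2) = 1.020 / 44.01 = 0.02318 mol
n(O2) = (5/3) × 0.02318 = 0.03863 mol
V = nRT/P = 0.03863 × 0.08206 × 801 / 0.980 = 2.591 L

2.59 L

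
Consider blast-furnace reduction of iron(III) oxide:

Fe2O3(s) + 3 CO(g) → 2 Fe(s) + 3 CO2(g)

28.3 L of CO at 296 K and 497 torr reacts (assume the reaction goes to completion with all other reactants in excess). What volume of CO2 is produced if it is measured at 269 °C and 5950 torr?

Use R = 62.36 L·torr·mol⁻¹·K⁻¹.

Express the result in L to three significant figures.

n(CO) = PV/RT = (497 × 28.3) / (62.36 × 296) = 0.7620 mol
n(CO2) = (3/3) × 0.7620 = 0.7620 mol
V = nRT/P = 0.7620 × 62.36 × 542.15 / 5950 = 4.330 L

4.33 L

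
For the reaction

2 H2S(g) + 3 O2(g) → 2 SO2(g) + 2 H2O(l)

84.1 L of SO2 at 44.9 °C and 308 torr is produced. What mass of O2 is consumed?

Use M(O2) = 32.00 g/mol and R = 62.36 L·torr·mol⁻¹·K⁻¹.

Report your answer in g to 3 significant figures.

n(SO2) = PV/RT = (308 × 84.1) / (62.36 × 318.05) = 1.306 mol
n(O2) = (3/2) × 1.306 = 1.959 mol
m(O2) = 1.959 × 32.00 = 62.69 g

62.7 g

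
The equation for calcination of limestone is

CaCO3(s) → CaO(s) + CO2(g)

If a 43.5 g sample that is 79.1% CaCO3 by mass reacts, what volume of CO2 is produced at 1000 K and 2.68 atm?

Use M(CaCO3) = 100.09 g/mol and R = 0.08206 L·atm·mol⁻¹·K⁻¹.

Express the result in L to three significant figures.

10.5 L

mass of CaCO3 = 43.5 × 79.1/100 = 34.41 g
n(CaCO3) = 34.41 / 100.09 = 0.3438 mol
n(CO2) = (1/1) × 0.3438 = 0.3438 mol
V = nRT/P = 0.3438 × 0.08206 × 1000 / 2.68 = 10.53 L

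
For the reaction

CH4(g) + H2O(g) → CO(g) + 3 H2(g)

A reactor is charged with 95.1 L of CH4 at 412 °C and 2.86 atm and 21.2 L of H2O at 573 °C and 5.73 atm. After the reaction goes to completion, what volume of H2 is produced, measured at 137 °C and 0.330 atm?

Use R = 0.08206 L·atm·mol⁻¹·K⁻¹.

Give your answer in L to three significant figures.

535 L

n(CH4) = PV/RT = (2.86 × 95.1) / (0.08206 × 685.15) = 4.838 mol
n(H2O) = PV/RT = (5.73 × 21.2) / (0.08206 × 846.15) = 1.749 mol
For 4.838 mol CH4, stoichiometry requires (1/1) × 4.838 = 4.838 mol H2O; 1.749 mol is available, so H2O is limiting.
n(H2) = (3/1) × 1.749 = 5.247 mol
V(H2) = nRT/P = 5.247 × 0.08206 × 410.15 / 0.330 = 535.1 L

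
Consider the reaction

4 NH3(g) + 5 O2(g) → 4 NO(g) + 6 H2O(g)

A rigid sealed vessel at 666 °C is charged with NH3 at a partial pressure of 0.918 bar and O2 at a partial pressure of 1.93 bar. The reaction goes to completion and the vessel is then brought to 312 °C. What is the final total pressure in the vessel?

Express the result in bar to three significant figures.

1.92 bar

At constant V, partial pressures at 666 °C are proportional to moles, so apply stoichiometry directly to pressures.
P(O2) required for 0.918 bar of NH3 = (5/4) × 0.918 = 1.147 bar; available 1.93 bar, so NH3 is limiting.
P(O2) remaining = 1.93 − (5/4) × 0.918 = 0.7825 bar
P(gaseous products) = (4+6)/4 × 0.918 = 2.295 bar
P_total at 666 °C = 0.7825 + 2.295 = 3.077 bar
Scaling to 312 °C: P = 3.077 × 585.15/939.15 = 1.917 bar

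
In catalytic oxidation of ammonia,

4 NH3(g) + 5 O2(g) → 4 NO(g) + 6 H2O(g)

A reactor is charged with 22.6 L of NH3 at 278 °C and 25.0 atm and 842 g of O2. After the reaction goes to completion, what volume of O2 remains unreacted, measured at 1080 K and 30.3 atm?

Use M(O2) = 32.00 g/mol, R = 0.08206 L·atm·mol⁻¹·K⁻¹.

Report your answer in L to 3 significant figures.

31.3 L

n(NH3) = PV/RT = (25.0 × 22.6) / (0.08206 × 551.15) = 12.49 mol
n(O2) = 842 / 32.00 = 26.31 mol
For 12.49 mol NH3, stoichiometry requires (5/4) × 12.49 = 15.61 mol O2; 26.31 mol is available, so NH3 is limiting.
n(O2) consumed = (5/4) × 12.49 = 15.61 mol; remaining = 26.31 − 15.61 = 10.70 mol
V(O2) = nRT/P = 10.70 × 0.08206 × 1080 / 30.3 = 31.30 L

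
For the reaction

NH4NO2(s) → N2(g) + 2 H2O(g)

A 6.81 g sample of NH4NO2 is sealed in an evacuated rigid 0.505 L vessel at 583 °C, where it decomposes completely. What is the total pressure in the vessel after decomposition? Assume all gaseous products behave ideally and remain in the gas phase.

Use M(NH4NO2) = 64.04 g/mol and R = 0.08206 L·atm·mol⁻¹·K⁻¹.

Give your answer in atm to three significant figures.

44.4 atm

n(NH4NO2) = 6.81 / 64.04 = 0.1063 mol
n(gas produced) = (3/1) × 0.1063 = 0.3189 mol
P = nRT/V = 0.3189 × 0.08206 × 856.15 / 0.505 = 44.37 atm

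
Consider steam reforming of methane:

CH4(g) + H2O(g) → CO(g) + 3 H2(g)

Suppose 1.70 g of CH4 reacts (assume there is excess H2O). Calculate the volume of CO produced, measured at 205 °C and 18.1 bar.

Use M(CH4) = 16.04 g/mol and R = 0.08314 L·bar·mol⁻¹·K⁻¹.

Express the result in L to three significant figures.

n(CH4) = 1.700 / 16.04 = 0.1060 mol
n(CO) = (1/1) × 0.1060 = 0.1060 mol
V = nRT/P = 0.1060 × 0.08314 × 478.15 / 18.1 = 0.2328 L

0.233 L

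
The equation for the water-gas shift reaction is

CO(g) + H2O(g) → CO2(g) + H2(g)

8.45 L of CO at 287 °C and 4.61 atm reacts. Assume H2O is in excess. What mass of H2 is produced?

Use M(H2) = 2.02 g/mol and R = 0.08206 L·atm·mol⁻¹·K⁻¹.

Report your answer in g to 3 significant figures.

1.71 g

n(CO) = PV/RT = (4.61 × 8.45) / (0.08206 × 560.15) = 0.8475 mol
n(H2) = (1/1) × 0.8475 = 0.8475 mol
m(H2) = 0.8475 × 2.02 = 1.712 g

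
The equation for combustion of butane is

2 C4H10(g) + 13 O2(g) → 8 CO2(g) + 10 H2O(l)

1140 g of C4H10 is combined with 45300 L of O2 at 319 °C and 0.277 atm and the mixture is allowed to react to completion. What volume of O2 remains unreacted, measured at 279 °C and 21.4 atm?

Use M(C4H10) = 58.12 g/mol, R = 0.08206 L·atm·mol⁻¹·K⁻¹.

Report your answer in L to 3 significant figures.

277 L

n(C4H10) = 1140 / 58.12 = 19.61 mol
n(O2) = PV/RT = (0.277 × 45300) / (0.08206 × 592.15) = 258.2 mol
For 19.61 mol C4H10, stoichiometry requires (13/2) × 19.61 = 127.5 mol O2; 258.2 mol is available, so C4H10 is limiting.
n(O2) consumed = (13/2) × 19.61 = 127.5 mol; remaining = 258.2 − 127.5 = 130.7 mol
V(O2) = nRT/P = 130.7 × 0.08206 × 552.15 / 21.4 = 276.7 L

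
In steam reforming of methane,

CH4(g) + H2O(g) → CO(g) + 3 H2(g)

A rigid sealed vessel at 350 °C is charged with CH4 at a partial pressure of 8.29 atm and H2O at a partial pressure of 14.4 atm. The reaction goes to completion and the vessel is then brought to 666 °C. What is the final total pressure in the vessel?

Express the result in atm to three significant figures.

At constant V, partial pressures at 350 °C are proportional to moles, so apply stoichiometry directly to pressures.
P(H2O) required for 8.29 atm of CH4 = (1/1) × 8.29 = 8.290 atm; available 14.4 atm, so CH4 is limiting.
P(H2O) remaining = 14.4 − (1/1) × 8.29 = 6.110 atm
P(gaseous products) = (1+3)/1 × 8.29 = 33.16 atm
P_total at 350 °C = 6.110 + 33.16 = 39.27 atm
Scaling to 666 °C: P = 39.27 × 939.15/623.15 = 59.18 atm

59.2 atm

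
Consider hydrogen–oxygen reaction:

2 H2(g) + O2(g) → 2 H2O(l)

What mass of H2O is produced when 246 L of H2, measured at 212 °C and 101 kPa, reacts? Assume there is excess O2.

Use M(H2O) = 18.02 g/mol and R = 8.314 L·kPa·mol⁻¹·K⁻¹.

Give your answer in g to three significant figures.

111 g

n(H2) = PV/RT = (101 × 246) / (8.314 × 485.15) = 6.160 mol
n(H2O) = (2/2) × 6.160 = 6.160 mol
m(H2O) = 6.160 × 18.02 = 111.0 g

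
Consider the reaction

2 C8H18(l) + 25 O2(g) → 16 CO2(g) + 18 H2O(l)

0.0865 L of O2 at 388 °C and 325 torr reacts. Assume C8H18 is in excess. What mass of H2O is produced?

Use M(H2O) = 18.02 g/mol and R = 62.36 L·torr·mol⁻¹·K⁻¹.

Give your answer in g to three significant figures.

n(O2) = PV/RT = (325 × 0.0865) / (62.36 × 661.15) = 0.0006819 mol
n(H2O) = (18/25) × 0.0006819 = 0.0004910 mol
m(H2O) = 0.0004910 × 18.02 = 0.008848 g

0.00885 g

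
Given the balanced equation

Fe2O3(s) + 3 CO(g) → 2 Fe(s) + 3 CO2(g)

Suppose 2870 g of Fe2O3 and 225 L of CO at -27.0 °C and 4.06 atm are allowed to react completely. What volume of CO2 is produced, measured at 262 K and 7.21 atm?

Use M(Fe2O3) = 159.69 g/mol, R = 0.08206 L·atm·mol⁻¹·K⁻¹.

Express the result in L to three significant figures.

n(Fe2O3) = 2870 / 159.69 = 17.97 mol
n(CO) = PV/RT = (4.06 × 225) / (0.08206 × 246.15) = 45.22 mol
For 17.97 mol Fe2O3, stoichiometry requires (3/1) × 17.97 = 53.91 mol CO; 45.22 mol is available, so CO is limiting.
n(CO2) = (3/3) × 45.22 = 45.22 mol
V(CO2) = nRT/P = 45.22 × 0.08206 × 262 / 7.21 = 134.8 L

135 L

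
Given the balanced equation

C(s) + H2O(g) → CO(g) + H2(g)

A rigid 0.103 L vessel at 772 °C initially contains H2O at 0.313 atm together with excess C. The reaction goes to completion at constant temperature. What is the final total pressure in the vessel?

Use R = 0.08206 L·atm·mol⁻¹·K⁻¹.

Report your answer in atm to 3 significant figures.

0.626 atm

Rigid vessel, constant T ⇒ P scales with total gas moles (1 → 2).
P_final = (2/1) × 0.313 = 0.6260 atm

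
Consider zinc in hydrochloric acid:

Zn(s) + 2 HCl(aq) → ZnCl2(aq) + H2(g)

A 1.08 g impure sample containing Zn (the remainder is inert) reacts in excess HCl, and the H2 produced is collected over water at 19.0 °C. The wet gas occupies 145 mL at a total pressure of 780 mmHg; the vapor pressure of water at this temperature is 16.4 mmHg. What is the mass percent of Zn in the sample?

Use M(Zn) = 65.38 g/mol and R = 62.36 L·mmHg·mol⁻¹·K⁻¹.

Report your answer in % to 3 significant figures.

36.8 %

P(H2) = 780 − 16.4 = 763.6 mmHg
n(H2) = PV/RT = (763.6 × 0.1450) / (62.36 × 292.15) = 0.006077 mol
n(Zn) = (1/1) × 0.006077 = 0.006077 mol
m(Zn) = 0.006077 × 65.38 = 0.3973 g
%Zn = 0.3973 / 1.08 × 100 = 36.79%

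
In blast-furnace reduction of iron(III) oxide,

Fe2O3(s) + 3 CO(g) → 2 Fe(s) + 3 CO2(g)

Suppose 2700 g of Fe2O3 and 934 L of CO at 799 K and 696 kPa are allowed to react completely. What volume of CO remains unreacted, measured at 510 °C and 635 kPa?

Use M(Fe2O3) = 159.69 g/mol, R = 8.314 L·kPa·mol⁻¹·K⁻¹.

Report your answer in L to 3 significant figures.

483 L

n(Fe2O3) = 2700 / 159.69 = 16.91 mol
n(CO) = PV/RT = (696 × 934) / (8.314 × 799) = 97.86 mol
For 16.91 mol Fe2O3, stoichiometry requires (3/1) × 16.91 = 50.73 mol CO; 97.86 mol is available, so Fe2O3 is limiting.
n(CO) consumed = (3/1) × 16.91 = 50.73 mol; remaining = 97.86 − 50.73 = 47.13 mol
V(CO) = nRT/P = 47.13 × 8.314 × 783.15 / 635 = 483.3 L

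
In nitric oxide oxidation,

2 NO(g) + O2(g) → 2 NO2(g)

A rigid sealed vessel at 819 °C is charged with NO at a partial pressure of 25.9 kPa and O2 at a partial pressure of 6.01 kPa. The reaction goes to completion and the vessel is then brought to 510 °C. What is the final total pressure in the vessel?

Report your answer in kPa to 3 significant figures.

18.6 kPa

At constant V, partial pressures at 819 °C are proportional to moles, so apply stoichiometry directly to pressures.
P(O2) required for 25.9 kPa of NO = (1/2) × 25.9 = 12.95 kPa; available 6.01 kPa, so O2 is limiting.
P(NO) remaining = 25.9 − (2/1) × 6.01 = 13.88 kPa
P(gaseous products) = (2)/1 × 6.01 = 12.02 kPa
P_total at 819 °C = 13.88 + 12.02 = 25.90 kPa
Scaling to 510 °C: P = 25.90 × 783.15/1092.15 = 18.57 kPa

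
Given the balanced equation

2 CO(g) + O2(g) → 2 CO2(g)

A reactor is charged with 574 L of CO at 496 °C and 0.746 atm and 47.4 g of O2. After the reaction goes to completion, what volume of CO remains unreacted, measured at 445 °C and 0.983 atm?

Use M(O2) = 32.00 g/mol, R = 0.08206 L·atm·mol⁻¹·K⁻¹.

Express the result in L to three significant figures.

n(CO) = PV/RT = (0.746 × 574) / (0.08206 × 769.15) = 6.784 mol
n(O2) = 47.4 / 32.00 = 1.481 mol
For 6.784 mol CO, stoichiometry requires (1/2) × 6.784 = 3.392 mol O2; 1.481 mol is available, so O2 is limiting.
n(CO) consumed = (2/1) × 1.481 = 2.962 mol; remaining = 6.784 − 2.962 = 3.822 mol
V(CO) = nRT/P = 3.822 × 0.08206 × 718.15 / 0.983 = 229.1 L

229 L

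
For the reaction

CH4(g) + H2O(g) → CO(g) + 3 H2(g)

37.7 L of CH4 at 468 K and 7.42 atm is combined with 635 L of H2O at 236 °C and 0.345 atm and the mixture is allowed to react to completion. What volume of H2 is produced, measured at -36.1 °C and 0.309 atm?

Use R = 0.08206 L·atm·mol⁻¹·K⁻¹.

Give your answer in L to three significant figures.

n(CH4) = PV/RT = (7.42 × 37.7) / (0.08206 × 468) = 7.284 mol
n(H2O) = PV/RT = (0.345 × 635) / (0.08206 × 509.15) = 5.243 mol
For 7.284 mol CH4, stoichiometry requires (1/1) × 7.284 = 7.284 mol H2O; 5.243 mol is available, so H2O is limiting.
n(H2) = (3/1) × 5.243 = 15.73 mol
V(H2) = nRT/P = 15.73 × 0.08206 × 237.05 / 0.309 = 990.2 L

990 L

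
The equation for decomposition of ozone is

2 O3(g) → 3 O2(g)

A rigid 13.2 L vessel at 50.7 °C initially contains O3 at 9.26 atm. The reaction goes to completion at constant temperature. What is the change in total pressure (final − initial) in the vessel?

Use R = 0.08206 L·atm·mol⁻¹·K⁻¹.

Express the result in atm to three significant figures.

4.63 atm

Since T and V are fixed, P_final/P_initial = n_final/n_initial = 3/2.
P_final = (3/2) × 9.26 = 13.89 atm; ΔP = 13.89 − 9.26 = 4.630 atm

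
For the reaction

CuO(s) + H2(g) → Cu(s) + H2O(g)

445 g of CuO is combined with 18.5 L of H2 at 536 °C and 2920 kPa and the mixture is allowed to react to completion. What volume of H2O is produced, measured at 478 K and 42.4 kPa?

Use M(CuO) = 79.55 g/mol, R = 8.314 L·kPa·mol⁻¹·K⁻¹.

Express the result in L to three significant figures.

524 L

n(CuO) = 445 / 79.55 = 5.594 mol
n(H2) = PV/RT = (2920 × 18.5) / (8.314 × 809.15) = 8.030 mol
For 5.594 mol CuO, stoichiometry requires (1/1) × 5.594 = 5.594 mol H2; 8.030 mol is available, so CuO is limiting.
n(H2O) = (1/1) × 5.594 = 5.594 mol
V(H2O) = nRT/P = 5.594 × 8.314 × 478 / 42.4 = 524.3 L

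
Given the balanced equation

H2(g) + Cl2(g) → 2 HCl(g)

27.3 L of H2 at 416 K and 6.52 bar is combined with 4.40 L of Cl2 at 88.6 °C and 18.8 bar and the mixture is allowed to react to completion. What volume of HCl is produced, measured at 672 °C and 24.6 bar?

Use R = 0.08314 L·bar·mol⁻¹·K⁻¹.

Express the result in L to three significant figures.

17.6 L

n(H2) = PV/RT = (6.52 × 27.3) / (0.08314 × 416) = 5.146 mol
n(Cl2) = PV/RT = (18.8 × 4.40) / (0.08314 × 361.75) = 2.750 mol
For 5.146 mol H2, stoichiometry requires (1/1) × 5.146 = 5.146 mol Cl2; 2.750 mol is available, so Cl2 is limiting.
n(HCl) = (2/1) × 2.750 = 5.500 mol
V(HCl) = nRT/P = 5.500 × 0.08314 × 945.15 / 24.6 = 17.57 L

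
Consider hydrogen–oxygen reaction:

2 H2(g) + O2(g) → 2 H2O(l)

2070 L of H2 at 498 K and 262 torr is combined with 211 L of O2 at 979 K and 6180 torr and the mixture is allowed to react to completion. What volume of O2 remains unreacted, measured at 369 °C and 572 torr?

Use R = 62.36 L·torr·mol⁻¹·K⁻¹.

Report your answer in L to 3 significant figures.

884 L

n(H2) = PV/RT = (262 × 2070) / (62.36 × 498) = 17.46 mol
n(O2) = PV/RT = (6180 × 211) / (62.36 × 979) = 21.36 mol
For 17.46 mol H2, stoichiometry requires (1/2) × 17.46 = 8.730 mol O2; 21.36 mol is available, so H2 is limiting.
n(O2) consumed = (1/2) × 17.46 = 8.730 mol; remaining = 21.36 − 8.730 = 12.63 mol
V(O2) = nRT/P = 12.63 × 62.36 × 642.15 / 572 = 884.2 L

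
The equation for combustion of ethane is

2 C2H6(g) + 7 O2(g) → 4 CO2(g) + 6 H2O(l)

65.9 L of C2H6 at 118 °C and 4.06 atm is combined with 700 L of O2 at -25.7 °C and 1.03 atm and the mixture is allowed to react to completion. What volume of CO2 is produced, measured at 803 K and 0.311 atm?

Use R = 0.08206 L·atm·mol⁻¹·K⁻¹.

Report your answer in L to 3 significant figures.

n(C2H6) = PV/RT = (4.06 × 65.9) / (0.08206 × 391.15) = 8.336 mol
n(O2) = PV/RT = (1.03 × 700) / (0.08206 × 247.45) = 35.51 mol
For 8.336 mol C2H6, stoichiometry requires (7/2) × 8.336 = 29.18 mol O2; 35.51 mol is available, so C2H6 is limiting.
n(CO2) = (4/2) × 8.336 = 16.67 mol
V(CO2) = nRT/P = 16.67 × 0.08206 × 803 / 0.311 = 3532 L

3530 L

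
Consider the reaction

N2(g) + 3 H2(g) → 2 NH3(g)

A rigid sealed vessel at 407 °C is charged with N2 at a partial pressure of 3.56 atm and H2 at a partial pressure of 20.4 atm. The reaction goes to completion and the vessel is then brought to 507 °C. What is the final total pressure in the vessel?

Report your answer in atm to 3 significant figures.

Because the vessel is rigid and T is held at 407 °C, work the stoichiometry in partial pressures (P_i = n_iRT/V).
P(H2) required for 3.56 atm of N2 = (3/1) × 3.56 = 10.68 atm; available 20.4 atm, so N2 is limiting.
P(H2) remaining = 20.4 − (3/1) × 3.56 = 9.720 atm
P(gaseous products) = (2)/1 × 3.56 = 7.120 atm
P_total at 407 °C = 9.720 + 7.120 = 16.84 atm
Scaling to 507 °C: P = 16.84 × 780.15/680.15 = 19.32 atm

19.3 atm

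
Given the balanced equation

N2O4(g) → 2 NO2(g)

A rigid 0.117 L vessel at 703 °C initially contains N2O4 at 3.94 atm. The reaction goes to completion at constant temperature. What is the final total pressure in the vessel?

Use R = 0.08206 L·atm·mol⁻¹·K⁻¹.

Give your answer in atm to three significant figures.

7.88 atm

Since T and V are fixed, P_final/P_initial = n_final/n_initial = 2/1.
P_final = (2/1) × 3.94 = 7.880 atm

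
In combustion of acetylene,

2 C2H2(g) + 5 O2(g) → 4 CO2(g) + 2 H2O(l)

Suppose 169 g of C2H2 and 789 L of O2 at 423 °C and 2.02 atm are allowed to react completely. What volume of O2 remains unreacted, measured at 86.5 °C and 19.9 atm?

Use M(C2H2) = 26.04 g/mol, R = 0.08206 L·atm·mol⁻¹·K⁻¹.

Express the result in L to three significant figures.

17.3 L

n(C2H2) = 169 / 26.04 = 6.490 mol
n(O2) = PV/RT = (2.02 × 789) / (0.08206 × 696.15) = 27.90 mol
For 6.490 mol C2H2, stoichiometry requires (5/2) × 6.490 = 16.23 mol O2; 27.90 mol is available, so C2H2 is limiting.
n(O2) consumed = (5/2) × 6.490 = 16.23 mol; remaining = 27.90 − 16.23 = 11.67 mol
V(O2) = nRT/P = 11.67 × 0.08206 × 359.65 / 19.9 = 17.31 L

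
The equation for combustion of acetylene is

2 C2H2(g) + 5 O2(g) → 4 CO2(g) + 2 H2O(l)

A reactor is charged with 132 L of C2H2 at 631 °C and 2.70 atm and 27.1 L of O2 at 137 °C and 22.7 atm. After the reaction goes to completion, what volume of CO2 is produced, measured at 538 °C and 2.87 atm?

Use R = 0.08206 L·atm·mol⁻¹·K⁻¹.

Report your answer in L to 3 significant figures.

223 L

n(C2H2) = PV/RT = (2.70 × 132) / (0.08206 × 904.15) = 4.804 mol
n(O2) = PV/RT = (22.7 × 27.1) / (0.08206 × 410.15) = 18.28 mol
For 4.804 mol C2H2, stoichiometry requires (5/2) × 4.804 = 12.01 mol O2; 18.28 mol is available, so C2H2 is limiting.
n(CO2) = (4/2) × 4.804 = 9.608 mol
V(CO2) = nRT/P = 9.608 × 0.08206 × 811.15 / 2.87 = 222.8 L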